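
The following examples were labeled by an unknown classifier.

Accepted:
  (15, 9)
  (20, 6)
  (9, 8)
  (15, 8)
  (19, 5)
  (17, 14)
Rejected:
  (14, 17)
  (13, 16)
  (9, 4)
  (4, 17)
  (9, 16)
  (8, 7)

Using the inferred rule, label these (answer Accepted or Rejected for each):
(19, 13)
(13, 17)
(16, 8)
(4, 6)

Accepted, Rejected, Accepted, Rejected

One predicate separates the groups cleanly: first > second AND sum ≥ 17.
(19, 13) — 19 > 13, 19+13 = 32, hence Accepted.
(13, 17) — 13 < 17, 13+17 = 30, hence Rejected.
(16, 8) — 16 > 8, 16+8 = 24, hence Accepted.
(4, 6) — 4 < 6, 4+6 = 10, hence Rejected.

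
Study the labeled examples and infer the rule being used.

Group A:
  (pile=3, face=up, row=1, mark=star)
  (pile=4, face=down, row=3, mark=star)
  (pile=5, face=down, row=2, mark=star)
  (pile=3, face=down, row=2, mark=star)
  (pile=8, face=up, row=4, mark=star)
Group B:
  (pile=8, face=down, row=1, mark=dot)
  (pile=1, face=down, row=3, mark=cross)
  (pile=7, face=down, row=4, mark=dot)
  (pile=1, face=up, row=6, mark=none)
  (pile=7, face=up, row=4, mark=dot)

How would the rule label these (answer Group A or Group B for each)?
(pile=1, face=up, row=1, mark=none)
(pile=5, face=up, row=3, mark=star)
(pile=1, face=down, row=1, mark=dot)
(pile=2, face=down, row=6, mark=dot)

Looking at the examples, the only property every 'Group A' case has and every 'Group B' case lacks is: mark is star.

Group B, Group A, Group B, Group B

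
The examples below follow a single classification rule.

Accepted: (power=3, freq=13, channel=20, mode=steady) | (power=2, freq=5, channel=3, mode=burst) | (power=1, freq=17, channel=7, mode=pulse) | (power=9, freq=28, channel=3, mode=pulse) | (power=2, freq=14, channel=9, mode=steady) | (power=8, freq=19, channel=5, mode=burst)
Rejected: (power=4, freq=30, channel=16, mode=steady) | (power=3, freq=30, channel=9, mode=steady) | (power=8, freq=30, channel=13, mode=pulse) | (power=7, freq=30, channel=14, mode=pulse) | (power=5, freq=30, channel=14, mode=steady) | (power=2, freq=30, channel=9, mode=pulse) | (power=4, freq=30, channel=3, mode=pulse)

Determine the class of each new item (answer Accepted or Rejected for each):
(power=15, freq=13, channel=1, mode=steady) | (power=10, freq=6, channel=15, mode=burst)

Every 'Accepted' example satisfies: freq ≤ 28. None of the 'Rejected' examples do.
(power=15, freq=13, channel=1, mode=steady) → freq = 13 → Accepted. (power=10, freq=6, channel=15, mode=burst) → freq = 6 → Accepted.

Accepted, Accepted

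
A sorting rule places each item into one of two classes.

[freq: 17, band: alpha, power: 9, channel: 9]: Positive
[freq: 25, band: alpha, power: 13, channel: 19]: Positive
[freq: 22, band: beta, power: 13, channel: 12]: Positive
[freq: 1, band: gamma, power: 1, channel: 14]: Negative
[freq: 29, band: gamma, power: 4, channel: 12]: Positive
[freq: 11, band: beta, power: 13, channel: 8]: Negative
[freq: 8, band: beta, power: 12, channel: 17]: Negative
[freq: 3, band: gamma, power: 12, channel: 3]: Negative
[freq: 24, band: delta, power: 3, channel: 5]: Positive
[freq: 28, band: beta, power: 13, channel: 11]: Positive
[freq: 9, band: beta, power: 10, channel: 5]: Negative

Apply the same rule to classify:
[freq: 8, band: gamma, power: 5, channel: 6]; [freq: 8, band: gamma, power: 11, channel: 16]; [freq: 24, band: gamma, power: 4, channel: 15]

The rule appears to be: freq ≥ 17.
[freq: 8, band: gamma, power: 5, channel: 6] — freq = 8, hence Negative. [freq: 8, band: gamma, power: 11, channel: 16] — freq = 8, hence Negative. [freq: 24, band: gamma, power: 4, channel: 15] — freq = 24, hence Positive.

Negative, Negative, Positive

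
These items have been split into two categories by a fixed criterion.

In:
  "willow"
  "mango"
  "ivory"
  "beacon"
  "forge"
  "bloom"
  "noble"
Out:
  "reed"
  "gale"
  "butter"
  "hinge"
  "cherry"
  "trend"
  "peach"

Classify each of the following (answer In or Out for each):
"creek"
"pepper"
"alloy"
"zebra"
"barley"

Out, Out, In, Out, Out

The rule appears to be: contains 'o'.
"creek": Out (no 'o'). "pepper": Out (no 'o'). "alloy": In (has 'o'). "zebra": Out (no 'o'). "barley": Out (no 'o').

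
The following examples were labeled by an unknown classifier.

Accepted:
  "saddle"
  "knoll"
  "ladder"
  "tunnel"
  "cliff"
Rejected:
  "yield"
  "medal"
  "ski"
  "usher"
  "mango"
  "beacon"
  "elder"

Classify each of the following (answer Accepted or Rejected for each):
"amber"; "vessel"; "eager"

Every 'Accepted' example satisfies: has a double letter. None of the 'Rejected' examples do.
Rejected: "amber", since no doubled letter. Accepted: "vessel", since 'ss' doubled. Rejected: "eager", since no doubled letter.

Rejected, Accepted, Rejected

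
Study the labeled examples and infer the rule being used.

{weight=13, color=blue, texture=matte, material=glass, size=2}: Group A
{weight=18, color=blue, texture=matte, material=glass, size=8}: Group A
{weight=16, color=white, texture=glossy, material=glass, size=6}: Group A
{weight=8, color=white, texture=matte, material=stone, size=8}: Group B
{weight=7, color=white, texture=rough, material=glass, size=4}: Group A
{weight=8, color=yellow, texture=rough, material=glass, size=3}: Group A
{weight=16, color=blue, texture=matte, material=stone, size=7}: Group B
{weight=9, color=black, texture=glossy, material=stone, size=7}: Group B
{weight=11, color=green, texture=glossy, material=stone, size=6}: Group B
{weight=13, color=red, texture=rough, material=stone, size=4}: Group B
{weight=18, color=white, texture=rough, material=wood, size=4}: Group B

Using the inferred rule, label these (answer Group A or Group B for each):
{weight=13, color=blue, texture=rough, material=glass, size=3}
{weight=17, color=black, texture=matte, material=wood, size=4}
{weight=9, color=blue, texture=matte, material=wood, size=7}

Group A, Group B, Group B

All 'Group A' examples share one property — material is glass — and every 'Group B' example lacks it.
{weight=13, color=blue, texture=rough, material=glass, size=3} → material is glass → Group A. {weight=17, color=black, texture=matte, material=wood, size=4} → material is wood → Group B. {weight=9, color=blue, texture=matte, material=wood, size=7} → material is wood → Group B.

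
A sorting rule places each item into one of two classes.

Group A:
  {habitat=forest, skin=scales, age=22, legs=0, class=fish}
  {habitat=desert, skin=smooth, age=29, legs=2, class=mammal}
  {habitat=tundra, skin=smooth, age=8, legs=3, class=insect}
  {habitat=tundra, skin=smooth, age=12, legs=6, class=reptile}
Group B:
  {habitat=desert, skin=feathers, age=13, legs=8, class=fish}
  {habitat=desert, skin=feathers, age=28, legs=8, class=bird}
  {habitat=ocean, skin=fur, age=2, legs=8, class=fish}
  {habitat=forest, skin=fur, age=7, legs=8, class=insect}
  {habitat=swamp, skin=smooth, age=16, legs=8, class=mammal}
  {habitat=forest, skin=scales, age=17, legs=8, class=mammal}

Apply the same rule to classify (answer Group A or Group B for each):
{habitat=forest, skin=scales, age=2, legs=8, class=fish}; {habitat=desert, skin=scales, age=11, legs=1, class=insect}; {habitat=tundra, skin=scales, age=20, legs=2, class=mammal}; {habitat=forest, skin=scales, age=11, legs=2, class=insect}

Group B, Group A, Group A, Group A

Rule: legs ≤ 6. This holds for each 'Group A' example and fails for each 'Group B' one.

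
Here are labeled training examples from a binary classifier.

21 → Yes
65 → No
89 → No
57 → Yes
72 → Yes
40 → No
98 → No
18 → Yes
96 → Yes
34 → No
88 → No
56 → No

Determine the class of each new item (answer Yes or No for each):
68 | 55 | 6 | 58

No, No, Yes, No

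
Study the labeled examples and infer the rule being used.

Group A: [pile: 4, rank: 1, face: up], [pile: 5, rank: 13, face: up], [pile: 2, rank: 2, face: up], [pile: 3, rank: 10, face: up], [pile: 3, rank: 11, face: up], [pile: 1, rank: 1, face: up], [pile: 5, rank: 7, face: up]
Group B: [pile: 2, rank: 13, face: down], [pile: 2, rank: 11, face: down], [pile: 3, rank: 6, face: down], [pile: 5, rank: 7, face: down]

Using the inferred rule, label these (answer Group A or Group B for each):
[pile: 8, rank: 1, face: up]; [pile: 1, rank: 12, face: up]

Group A, Group A

The simplest hypothesis consistent with all the labels is: face is up.
[pile: 8, rank: 1, face: up] — face is up, hence Group A.
[pile: 1, rank: 12, face: up] — face is up, hence Group A.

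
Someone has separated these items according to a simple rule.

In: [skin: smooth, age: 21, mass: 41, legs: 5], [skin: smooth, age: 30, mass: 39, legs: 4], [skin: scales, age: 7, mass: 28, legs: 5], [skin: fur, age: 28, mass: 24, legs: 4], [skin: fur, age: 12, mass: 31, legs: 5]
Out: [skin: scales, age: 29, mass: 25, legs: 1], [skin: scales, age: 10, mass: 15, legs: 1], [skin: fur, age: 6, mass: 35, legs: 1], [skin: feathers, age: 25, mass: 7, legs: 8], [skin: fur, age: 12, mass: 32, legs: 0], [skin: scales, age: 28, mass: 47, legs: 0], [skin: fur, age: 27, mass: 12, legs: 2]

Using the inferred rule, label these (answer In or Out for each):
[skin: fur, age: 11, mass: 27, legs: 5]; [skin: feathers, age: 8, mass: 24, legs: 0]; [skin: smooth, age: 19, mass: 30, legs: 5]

In, Out, In

The rule appears to be: legs ≥ 4 AND legs ≤ 5.
[skin: fur, age: 11, mass: 27, legs: 5]: In (legs = 5). [skin: feathers, age: 8, mass: 24, legs: 0]: Out (legs = 0). [skin: smooth, age: 19, mass: 30, legs: 5]: In (legs = 5).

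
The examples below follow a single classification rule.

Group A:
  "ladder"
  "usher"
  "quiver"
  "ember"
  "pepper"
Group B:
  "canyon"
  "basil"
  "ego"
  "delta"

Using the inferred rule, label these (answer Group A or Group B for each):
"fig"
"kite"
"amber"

Group B, Group B, Group A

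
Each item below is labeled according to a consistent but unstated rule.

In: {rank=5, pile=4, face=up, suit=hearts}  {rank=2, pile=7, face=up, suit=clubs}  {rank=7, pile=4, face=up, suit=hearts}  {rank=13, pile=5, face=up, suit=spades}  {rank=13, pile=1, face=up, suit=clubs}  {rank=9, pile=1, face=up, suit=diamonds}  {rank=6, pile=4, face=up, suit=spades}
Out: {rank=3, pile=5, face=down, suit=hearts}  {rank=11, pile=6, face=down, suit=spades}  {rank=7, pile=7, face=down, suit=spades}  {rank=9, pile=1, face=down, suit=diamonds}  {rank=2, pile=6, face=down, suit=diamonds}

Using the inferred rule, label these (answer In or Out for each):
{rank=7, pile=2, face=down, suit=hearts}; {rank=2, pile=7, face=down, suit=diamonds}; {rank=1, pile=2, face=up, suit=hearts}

Out, Out, In

Every 'In' example satisfies: face is up. None of the 'Out' examples do.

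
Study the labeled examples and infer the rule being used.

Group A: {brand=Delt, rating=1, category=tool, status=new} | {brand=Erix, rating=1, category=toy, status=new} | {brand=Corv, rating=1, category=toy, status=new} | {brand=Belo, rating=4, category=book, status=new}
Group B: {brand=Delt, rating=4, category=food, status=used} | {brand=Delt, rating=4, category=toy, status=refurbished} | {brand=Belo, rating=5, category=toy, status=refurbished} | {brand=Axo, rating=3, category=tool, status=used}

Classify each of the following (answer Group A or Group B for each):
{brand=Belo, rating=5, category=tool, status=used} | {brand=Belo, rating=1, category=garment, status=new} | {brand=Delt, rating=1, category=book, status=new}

The rule appears to be: status is new.
{brand=Belo, rating=5, category=tool, status=used}: status is used, does not satisfy this → Group B.
{brand=Belo, rating=1, category=garment, status=new}: status is new, has this property → Group A.
{brand=Delt, rating=1, category=book, status=new}: status is new, has this property → Group A.

Group B, Group A, Group A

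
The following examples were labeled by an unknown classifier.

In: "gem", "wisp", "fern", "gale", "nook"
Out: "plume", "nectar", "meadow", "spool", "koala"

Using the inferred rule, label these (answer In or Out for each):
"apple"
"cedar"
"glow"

All 'In' examples share one property — length ≤ 4 — and every 'Out' example lacks it.

Out, Out, In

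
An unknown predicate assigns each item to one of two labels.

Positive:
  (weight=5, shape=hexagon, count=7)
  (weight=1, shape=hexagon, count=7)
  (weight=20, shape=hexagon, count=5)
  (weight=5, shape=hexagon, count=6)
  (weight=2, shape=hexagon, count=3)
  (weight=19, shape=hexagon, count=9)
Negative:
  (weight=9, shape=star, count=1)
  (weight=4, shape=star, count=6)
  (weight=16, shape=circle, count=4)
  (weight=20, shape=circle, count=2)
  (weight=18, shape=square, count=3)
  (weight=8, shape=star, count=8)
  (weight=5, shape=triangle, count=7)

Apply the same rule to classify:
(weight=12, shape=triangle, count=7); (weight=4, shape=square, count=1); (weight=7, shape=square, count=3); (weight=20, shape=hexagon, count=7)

Checking candidate rules against both groups, what survives is: shape is hexagon.
Negative: (weight=12, shape=triangle, count=7), since shape is triangle.
Negative: (weight=4, shape=square, count=1), since shape is square.
Negative: (weight=7, shape=square, count=3), since shape is square.
Positive: (weight=20, shape=hexagon, count=7), since shape is hexagon.

Negative, Negative, Negative, Positive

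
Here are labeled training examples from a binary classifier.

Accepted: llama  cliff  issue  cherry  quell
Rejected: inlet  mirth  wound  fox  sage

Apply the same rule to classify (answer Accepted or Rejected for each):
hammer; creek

The distinguishing property — has a double letter — holds for all the 'Accepted' cases and none of the 'Rejected' cases.
hammer: Accepted ('mm' doubled).
creek: Accepted ('ee' doubled).

Accepted, Accepted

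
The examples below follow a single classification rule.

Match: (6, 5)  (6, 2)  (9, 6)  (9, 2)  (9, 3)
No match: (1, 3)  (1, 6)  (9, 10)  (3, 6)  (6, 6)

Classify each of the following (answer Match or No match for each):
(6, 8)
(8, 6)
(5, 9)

No match, Match, No match

Checking candidate rules against both groups, what survives is: first > second.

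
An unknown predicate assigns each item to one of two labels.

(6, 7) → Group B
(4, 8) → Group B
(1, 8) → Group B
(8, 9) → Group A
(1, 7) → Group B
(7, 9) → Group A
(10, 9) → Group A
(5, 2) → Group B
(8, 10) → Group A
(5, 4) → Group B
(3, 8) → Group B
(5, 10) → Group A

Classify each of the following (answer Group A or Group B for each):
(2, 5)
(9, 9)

The pattern is that an item is 'Group A' exactly when: sum ≥ 15.
(2, 5) → 2+5 = 7 → Group B.
(9, 9) → 9+9 = 18 → Group A.

Group B, Group A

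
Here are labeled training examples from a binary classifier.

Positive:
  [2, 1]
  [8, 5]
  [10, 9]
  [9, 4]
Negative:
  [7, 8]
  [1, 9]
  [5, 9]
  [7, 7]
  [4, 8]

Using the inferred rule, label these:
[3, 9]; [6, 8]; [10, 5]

Looking at the examples, the only property every 'Positive' case has and every 'Negative' case lacks is: first > second.
Negative: [3, 9], since 3 < 9. Negative: [6, 8], since 6 < 8. Positive: [10, 5], since 10 > 5.

Negative, Negative, Positive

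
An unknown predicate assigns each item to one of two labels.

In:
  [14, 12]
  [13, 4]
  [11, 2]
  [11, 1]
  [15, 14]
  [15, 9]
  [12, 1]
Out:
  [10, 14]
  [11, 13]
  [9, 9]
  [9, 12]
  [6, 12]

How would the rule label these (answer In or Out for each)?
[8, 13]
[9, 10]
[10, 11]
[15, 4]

Checking candidate rules against both groups, what survives is: first > second.
[8, 13]: 8 < 13, fails this test → Out. [9, 10]: 9 < 10, fails this test → Out. [10, 11]: 10 < 11, fails this test → Out. [15, 4]: 15 > 4, passes → In.

Out, Out, Out, In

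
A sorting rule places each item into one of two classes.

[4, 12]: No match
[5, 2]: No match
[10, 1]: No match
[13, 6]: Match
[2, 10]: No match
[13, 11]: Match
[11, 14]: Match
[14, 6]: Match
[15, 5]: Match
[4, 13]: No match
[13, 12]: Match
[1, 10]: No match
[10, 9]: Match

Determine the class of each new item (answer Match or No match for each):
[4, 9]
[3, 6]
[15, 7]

No match, No match, Match

'Match' ⟺ sum ≥ 19.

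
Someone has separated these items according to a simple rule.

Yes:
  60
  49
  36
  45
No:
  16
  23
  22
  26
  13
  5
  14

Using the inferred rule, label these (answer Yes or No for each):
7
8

No, No

The common property of the 'Yes' items is: at least 36. No 'No' item has it.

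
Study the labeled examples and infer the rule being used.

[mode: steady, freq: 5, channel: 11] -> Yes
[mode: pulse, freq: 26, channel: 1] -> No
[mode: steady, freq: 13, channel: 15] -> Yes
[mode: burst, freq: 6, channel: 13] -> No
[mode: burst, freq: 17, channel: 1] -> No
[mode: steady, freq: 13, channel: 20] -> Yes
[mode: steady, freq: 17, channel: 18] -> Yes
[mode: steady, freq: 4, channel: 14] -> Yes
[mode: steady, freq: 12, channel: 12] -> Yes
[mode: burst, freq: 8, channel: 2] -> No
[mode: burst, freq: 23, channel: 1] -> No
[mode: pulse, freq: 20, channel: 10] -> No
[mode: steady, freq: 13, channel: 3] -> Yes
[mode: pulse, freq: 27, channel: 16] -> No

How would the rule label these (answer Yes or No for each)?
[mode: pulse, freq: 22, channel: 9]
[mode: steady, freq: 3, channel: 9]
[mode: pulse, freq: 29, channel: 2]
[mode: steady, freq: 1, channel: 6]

'Yes' ⟺ mode is steady.
[mode: pulse, freq: 22, channel: 9]: No (mode is pulse). [mode: steady, freq: 3, channel: 9]: Yes (mode is steady). [mode: pulse, freq: 29, channel: 2]: No (mode is pulse). [mode: steady, freq: 1, channel: 6]: Yes (mode is steady).

No, Yes, No, Yes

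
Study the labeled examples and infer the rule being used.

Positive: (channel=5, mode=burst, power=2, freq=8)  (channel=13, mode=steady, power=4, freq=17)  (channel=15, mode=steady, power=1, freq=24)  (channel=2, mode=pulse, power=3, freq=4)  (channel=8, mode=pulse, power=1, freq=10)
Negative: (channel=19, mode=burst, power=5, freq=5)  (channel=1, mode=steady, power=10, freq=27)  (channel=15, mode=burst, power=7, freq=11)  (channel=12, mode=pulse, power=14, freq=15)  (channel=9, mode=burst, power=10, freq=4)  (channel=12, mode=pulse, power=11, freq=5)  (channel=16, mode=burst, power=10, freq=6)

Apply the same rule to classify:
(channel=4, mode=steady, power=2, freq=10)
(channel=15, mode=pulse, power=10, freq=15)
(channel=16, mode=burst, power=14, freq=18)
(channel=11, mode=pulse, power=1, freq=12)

Positive, Negative, Negative, Positive

The common property of the 'Positive' items is: power ≤ 4. No 'Negative' item has it.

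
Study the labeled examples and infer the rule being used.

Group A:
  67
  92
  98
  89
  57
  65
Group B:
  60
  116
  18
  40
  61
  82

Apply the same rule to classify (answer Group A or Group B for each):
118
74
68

The distinguishing property — digit sum ≥ 11 — holds for all the 'Group A' cases and none of the 'Group B' cases.

Group B, Group A, Group A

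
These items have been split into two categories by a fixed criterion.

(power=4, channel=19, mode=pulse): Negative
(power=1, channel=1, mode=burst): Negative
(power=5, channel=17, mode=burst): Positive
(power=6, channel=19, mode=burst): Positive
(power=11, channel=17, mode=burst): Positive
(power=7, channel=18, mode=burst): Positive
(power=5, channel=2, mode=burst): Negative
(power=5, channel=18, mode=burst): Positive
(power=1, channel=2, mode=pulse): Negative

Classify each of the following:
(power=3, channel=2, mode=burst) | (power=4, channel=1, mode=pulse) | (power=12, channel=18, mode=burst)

The classifier is using: mode is burst AND channel ≥ 17.
(power=3, channel=2, mode=burst): mode is burst, channel = 2, does not satisfy this → Negative.
(power=4, channel=1, mode=pulse): mode is pulse, channel = 1, does not satisfy this → Negative.
(power=12, channel=18, mode=burst): mode is burst, channel = 18, meets the rule → Positive.

Negative, Negative, Positive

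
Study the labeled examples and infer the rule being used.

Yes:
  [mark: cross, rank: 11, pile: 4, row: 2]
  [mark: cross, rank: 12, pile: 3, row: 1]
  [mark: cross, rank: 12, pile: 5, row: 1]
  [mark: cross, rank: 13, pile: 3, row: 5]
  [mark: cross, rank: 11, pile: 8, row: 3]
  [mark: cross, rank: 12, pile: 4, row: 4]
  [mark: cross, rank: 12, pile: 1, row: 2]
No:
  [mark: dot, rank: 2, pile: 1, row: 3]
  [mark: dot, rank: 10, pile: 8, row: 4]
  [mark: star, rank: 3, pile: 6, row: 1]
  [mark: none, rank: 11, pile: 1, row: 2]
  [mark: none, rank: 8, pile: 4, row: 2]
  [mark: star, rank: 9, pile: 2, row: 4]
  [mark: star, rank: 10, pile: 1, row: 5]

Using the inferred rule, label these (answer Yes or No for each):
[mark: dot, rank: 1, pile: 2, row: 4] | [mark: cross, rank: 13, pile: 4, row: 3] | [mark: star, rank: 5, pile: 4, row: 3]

No, Yes, No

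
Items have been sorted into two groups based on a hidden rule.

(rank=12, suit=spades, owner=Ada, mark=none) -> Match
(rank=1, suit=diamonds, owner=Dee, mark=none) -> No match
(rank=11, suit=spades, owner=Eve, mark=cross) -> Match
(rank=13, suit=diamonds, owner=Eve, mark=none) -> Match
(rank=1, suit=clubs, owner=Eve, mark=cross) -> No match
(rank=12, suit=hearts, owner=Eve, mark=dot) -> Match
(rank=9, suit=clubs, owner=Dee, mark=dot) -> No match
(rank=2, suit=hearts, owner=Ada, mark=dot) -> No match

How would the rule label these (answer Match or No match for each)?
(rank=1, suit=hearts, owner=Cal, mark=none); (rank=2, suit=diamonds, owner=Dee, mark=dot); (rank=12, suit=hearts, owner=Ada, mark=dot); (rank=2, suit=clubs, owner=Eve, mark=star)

The pattern is that an item is 'Match' exactly when: rank ≥ 11.
(rank=1, suit=hearts, owner=Cal, mark=none): rank = 1, fails the rule → No match. (rank=2, suit=diamonds, owner=Dee, mark=dot): rank = 2, fails the rule → No match. (rank=12, suit=hearts, owner=Ada, mark=dot): rank = 12, satisfies this → Match. (rank=2, suit=clubs, owner=Eve, mark=star): rank = 2, fails the rule → No match.

No match, No match, Match, No match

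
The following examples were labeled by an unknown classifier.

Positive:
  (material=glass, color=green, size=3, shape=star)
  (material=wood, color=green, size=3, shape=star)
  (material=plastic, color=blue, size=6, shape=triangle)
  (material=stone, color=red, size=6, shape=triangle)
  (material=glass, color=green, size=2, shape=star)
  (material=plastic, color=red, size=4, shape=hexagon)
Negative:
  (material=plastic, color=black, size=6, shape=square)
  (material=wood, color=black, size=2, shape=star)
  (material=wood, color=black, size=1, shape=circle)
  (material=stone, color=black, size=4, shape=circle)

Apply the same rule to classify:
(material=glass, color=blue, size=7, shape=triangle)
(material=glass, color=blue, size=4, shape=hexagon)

Positive, Positive

The common property of the 'Positive' items is: color is not black. No 'Negative' item has it.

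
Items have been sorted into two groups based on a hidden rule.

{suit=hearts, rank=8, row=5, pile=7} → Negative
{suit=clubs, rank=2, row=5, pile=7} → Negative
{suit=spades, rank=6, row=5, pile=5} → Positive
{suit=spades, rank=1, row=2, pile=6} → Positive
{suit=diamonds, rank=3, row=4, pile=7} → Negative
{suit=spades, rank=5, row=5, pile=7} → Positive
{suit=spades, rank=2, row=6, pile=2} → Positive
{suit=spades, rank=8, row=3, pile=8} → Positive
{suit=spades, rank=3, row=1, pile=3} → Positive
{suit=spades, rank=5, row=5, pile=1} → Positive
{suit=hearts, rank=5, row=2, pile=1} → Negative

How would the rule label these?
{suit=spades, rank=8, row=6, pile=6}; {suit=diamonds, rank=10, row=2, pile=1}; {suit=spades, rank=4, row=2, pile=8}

All 'Positive' examples share one property — suit is spades — and every 'Negative' example lacks it.
{suit=spades, rank=8, row=6, pile=6} → suit is spades → Positive. {suit=diamonds, rank=10, row=2, pile=1} → suit is diamonds → Negative. {suit=spades, rank=4, row=2, pile=8} → suit is spades → Positive.

Positive, Negative, Positive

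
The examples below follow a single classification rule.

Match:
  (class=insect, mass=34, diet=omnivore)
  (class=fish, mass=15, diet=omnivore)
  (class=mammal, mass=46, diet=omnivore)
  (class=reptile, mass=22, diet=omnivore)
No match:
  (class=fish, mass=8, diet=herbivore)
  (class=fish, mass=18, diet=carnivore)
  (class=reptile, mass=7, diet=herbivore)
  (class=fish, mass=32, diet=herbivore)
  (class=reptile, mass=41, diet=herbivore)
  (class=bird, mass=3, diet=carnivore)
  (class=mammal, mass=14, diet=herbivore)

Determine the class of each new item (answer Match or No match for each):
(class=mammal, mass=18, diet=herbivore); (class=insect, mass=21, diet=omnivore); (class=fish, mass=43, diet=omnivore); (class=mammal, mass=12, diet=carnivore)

One predicate separates the groups cleanly: diet is omnivore.
(class=mammal, mass=18, diet=herbivore): diet is herbivore, does not satisfy this → No match. (class=insect, mass=21, diet=omnivore): diet is omnivore, matches → Match. (class=fish, mass=43, diet=omnivore): diet is omnivore, matches → Match. (class=mammal, mass=12, diet=carnivore): diet is carnivore, does not satisfy this → No match.

No match, Match, Match, No match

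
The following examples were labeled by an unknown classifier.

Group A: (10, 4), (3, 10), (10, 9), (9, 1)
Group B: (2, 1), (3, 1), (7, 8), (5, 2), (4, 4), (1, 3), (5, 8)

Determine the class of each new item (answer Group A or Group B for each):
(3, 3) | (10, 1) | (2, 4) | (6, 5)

Group B, Group A, Group B, Group B

'Group A' ⟺ max ≥ 9.
(3, 3): Group B (max 3).
(10, 1): Group A (max 10).
(2, 4): Group B (max 4).
(6, 5): Group B (max 6).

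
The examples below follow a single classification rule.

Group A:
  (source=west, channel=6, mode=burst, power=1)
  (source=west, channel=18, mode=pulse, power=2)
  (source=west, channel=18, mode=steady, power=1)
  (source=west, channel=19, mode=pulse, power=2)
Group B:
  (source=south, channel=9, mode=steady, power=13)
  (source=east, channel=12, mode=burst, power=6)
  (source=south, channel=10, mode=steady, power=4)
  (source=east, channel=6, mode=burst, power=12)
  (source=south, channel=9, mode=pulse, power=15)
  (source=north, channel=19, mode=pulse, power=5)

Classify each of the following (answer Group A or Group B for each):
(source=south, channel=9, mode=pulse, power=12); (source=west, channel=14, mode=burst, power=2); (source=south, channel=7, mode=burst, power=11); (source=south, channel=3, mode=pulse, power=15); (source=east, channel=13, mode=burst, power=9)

Group B, Group A, Group B, Group B, Group B

All 'Group A' examples share one property — source is west — and every 'Group B' example lacks it.
Group B: (source=south, channel=9, mode=pulse, power=12), since source is south.
Group A: (source=west, channel=14, mode=burst, power=2), since source is west.
Group B: (source=south, channel=7, mode=burst, power=11), since source is south.
Group B: (source=south, channel=3, mode=pulse, power=15), since source is south.
Group B: (source=east, channel=13, mode=burst, power=9), since source is east.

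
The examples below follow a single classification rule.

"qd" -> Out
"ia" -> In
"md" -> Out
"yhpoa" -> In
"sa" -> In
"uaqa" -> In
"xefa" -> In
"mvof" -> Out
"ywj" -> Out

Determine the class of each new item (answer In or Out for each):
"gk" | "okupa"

A rule that fits every label: contains 'a' — true of each 'In' example, false of each 'Out' one.

Out, In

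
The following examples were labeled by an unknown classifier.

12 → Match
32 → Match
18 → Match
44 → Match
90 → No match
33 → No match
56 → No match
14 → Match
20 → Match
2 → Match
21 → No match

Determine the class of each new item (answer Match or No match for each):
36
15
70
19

All 'Match' examples share one property — even AND at most 44 — and every 'No match' example lacks it.
36: 36 is even, 36 ≤ 44 — has this property, so Match. 15: 15 is odd, 15 ≤ 44 — does not pass, so No match. 70: 70 is even, 70 > 44 — does not pass, so No match. 19: 19 is odd, 19 ≤ 44 — does not pass, so No match.

Match, No match, No match, No match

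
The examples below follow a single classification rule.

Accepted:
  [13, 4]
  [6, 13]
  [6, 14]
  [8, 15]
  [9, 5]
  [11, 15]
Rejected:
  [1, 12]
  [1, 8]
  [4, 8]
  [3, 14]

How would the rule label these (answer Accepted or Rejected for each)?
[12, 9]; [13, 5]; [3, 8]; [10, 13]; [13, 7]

Accepted, Accepted, Rejected, Accepted, Accepted

A rule that fits every label: first ≥ 5 — true of each 'Accepted' example, false of each 'Rejected' one.
[12, 9]: first 12, has this property → Accepted. [13, 5]: first 13, has this property → Accepted. [3, 8]: first 3, does not pass → Rejected. [10, 13]: first 10, has this property → Accepted. [13, 7]: first 13, has this property → Accepted.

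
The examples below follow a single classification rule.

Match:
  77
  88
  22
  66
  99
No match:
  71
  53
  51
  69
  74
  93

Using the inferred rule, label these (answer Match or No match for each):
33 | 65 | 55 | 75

Match, No match, Match, No match

Every 'Match' example satisfies: multiple of 11. None of the 'No match' examples do.
33: 33 = 11·3, satisfies this → Match.
65: 65 = 11·5 + 10, fails the rule → No match.
55: 55 = 11·5, satisfies this → Match.
75: 75 = 11·6 + 9, fails the rule → No match.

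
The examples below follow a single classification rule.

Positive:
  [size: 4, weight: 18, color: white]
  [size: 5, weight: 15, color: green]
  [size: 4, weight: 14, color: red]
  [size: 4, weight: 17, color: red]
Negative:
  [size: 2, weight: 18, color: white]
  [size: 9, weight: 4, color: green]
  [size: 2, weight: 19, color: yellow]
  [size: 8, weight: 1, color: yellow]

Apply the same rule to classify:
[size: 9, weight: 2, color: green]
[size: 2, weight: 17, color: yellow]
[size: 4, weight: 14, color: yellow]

One predicate separates the groups cleanly: size ≥ 4 AND size ≤ 5.

Negative, Negative, Positive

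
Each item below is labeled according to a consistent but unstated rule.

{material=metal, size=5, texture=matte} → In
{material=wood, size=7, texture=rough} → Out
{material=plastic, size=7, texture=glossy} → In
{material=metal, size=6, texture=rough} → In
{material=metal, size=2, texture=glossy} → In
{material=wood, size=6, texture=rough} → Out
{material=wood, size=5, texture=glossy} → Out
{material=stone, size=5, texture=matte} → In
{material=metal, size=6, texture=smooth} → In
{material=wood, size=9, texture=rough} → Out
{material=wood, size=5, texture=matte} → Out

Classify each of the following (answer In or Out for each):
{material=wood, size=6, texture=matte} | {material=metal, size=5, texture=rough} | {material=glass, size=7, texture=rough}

Out, In, In

Rule: material is not wood. This holds for each 'In' example and fails for each 'Out' one.
{material=wood, size=6, texture=matte} — material is wood, hence Out. {material=metal, size=5, texture=rough} — material is metal, hence In. {material=glass, size=7, texture=rough} — material is glass, hence In.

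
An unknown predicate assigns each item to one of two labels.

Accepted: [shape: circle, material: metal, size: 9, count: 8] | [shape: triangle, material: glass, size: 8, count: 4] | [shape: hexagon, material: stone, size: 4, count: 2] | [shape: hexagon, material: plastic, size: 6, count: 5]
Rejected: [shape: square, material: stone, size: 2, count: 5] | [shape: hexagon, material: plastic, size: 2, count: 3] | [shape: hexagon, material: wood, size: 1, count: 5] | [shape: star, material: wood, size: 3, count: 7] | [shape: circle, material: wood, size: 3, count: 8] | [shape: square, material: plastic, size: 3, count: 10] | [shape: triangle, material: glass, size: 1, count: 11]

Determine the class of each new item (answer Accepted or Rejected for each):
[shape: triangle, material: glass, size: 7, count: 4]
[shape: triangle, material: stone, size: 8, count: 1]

Accepted, Accepted

'Accepted' ⟺ size ≥ 4.
[shape: triangle, material: glass, size: 7, count: 4]: size = 7 — matches, so Accepted. [shape: triangle, material: stone, size: 8, count: 1]: size = 8 — matches, so Accepted.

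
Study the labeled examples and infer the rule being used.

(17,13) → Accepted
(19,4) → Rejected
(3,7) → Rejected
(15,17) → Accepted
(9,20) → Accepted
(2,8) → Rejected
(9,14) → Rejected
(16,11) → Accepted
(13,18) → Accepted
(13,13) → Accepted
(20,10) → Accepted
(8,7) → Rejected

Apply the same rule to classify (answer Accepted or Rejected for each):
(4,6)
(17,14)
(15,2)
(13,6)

The common property of the 'Accepted' items is: sum ≥ 26. No 'Rejected' item has it.
(4,6): 4+6 = 10, doesn't match → Rejected. (17,14): 17+14 = 31, fits → Accepted. (15,2): 15+2 = 17, doesn't match → Rejected. (13,6): 13+6 = 19, doesn't match → Rejected.

Rejected, Accepted, Rejected, Rejected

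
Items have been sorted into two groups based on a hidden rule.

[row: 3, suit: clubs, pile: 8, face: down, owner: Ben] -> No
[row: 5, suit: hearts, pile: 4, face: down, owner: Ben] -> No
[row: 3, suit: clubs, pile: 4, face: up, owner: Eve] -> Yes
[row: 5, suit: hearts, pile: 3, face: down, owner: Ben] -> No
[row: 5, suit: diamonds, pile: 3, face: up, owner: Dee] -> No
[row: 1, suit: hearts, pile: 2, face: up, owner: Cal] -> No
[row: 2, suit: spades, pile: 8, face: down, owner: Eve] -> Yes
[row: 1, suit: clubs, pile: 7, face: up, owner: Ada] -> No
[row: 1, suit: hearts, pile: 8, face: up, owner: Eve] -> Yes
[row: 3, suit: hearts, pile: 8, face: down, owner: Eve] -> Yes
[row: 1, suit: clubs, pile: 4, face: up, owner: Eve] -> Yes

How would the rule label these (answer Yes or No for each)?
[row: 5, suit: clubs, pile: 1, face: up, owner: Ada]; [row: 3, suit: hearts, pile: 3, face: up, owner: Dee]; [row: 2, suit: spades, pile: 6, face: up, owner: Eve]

The pattern is that an item is 'Yes' exactly when: owner is Eve.
[row: 5, suit: clubs, pile: 1, face: up, owner: Ada]: owner is Ada — does not pass, so No.
[row: 3, suit: hearts, pile: 3, face: up, owner: Dee]: owner is Dee — does not pass, so No.
[row: 2, suit: spades, pile: 6, face: up, owner: Eve]: owner is Eve — checks out, so Yes.

No, No, Yes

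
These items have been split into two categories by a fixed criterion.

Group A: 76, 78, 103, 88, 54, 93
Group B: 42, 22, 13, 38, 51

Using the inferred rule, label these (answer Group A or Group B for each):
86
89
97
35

Rule: at least 54. This holds for each 'Group A' example and fails for each 'Group B' one.
86: 86 ≥ 54 — qualifies, so Group A.
89: 89 ≥ 54 — qualifies, so Group A.
97: 97 ≥ 54 — qualifies, so Group A.
35: 35 < 54 — does not fit, so Group B.

Group A, Group A, Group A, Group B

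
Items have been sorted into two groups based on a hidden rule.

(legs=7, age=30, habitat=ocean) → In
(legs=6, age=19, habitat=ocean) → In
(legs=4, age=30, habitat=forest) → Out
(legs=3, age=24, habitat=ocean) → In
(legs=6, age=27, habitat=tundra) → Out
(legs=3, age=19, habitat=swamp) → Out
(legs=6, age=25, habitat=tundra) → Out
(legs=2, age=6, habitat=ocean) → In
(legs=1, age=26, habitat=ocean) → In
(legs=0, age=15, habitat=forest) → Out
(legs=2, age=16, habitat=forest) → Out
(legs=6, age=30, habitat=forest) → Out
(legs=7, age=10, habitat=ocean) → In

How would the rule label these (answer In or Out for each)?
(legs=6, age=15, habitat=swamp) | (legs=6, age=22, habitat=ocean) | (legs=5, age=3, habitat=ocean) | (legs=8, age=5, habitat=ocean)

The simplest hypothesis consistent with all the labels is: habitat is ocean.
Out: (legs=6, age=15, habitat=swamp), since habitat is swamp.
In: (legs=6, age=22, habitat=ocean), since habitat is ocean.
In: (legs=5, age=3, habitat=ocean), since habitat is ocean.
In: (legs=8, age=5, habitat=ocean), since habitat is ocean.

Out, In, In, In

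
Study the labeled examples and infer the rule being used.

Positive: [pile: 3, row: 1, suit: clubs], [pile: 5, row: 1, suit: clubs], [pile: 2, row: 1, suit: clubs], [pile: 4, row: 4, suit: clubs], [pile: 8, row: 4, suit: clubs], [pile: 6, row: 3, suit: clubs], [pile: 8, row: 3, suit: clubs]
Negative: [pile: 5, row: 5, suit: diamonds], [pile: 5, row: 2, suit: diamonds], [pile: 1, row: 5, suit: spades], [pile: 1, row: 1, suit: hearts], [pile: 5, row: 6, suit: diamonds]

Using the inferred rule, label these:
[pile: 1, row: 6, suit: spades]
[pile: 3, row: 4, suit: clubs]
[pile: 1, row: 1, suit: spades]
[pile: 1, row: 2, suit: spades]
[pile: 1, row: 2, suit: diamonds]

The simplest hypothesis consistent with all the labels is: suit is clubs.
[pile: 1, row: 6, suit: spades]: Negative (suit is spades).
[pile: 3, row: 4, suit: clubs]: Positive (suit is clubs).
[pile: 1, row: 1, suit: spades]: Negative (suit is spades).
[pile: 1, row: 2, suit: spades]: Negative (suit is spades).
[pile: 1, row: 2, suit: diamonds]: Negative (suit is diamonds).

Negative, Positive, Negative, Negative, Negative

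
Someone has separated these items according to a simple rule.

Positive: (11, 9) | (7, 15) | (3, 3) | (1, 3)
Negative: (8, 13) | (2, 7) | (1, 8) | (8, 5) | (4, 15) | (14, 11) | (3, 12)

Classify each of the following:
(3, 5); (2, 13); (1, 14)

Positive, Negative, Negative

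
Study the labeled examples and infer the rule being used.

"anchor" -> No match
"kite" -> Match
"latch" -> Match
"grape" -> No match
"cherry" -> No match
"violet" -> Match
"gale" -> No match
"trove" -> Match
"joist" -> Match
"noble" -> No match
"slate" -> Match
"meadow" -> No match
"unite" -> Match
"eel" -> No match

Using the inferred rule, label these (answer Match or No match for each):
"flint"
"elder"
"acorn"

Match, No match, No match

All 'Match' examples share one property — contains 't' — and every 'No match' example lacks it.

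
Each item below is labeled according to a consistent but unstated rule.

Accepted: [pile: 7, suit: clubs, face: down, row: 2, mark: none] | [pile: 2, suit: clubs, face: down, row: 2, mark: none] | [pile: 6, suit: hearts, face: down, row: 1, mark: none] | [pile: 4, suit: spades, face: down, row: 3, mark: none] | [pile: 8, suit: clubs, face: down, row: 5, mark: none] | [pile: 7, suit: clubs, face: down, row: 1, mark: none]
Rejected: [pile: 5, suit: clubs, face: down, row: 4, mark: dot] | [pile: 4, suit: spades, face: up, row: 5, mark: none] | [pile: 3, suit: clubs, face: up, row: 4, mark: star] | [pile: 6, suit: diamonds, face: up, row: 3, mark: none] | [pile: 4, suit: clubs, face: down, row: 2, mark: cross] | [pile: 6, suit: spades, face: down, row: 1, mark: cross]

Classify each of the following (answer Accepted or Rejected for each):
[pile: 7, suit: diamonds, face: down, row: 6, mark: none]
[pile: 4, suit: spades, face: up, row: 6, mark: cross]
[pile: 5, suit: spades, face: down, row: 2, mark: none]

Accepted, Rejected, Accepted

The common property of the 'Accepted' items is: mark is none AND face is down. No 'Rejected' item has it.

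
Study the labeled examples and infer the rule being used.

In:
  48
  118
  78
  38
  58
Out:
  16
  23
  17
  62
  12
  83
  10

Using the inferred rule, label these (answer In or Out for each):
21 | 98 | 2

Out, In, Out

Looking at the examples, the only property every 'In' case has and every 'Out' case lacks is: ends in digit 8.
21 — last digit 1, hence Out.
98 — last digit 8, hence In.
2 — last digit 2, hence Out.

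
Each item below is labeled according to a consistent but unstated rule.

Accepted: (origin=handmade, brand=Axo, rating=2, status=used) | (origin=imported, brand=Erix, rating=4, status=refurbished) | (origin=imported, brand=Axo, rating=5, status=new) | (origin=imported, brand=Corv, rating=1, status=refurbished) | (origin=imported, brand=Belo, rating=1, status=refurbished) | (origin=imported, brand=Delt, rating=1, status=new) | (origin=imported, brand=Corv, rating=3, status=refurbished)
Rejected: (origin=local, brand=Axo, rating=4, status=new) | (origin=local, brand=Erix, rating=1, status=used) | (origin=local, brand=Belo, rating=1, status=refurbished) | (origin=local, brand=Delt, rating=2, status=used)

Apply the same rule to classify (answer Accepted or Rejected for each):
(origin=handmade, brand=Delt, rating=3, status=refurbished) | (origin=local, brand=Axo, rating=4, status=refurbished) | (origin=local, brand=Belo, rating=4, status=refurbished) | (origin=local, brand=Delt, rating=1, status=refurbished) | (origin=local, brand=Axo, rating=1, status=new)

One predicate separates the groups cleanly: origin is not local.
(origin=handmade, brand=Delt, rating=3, status=refurbished) — origin is handmade, hence Accepted.
(origin=local, brand=Axo, rating=4, status=refurbished) — origin is local, hence Rejected.
(origin=local, brand=Belo, rating=4, status=refurbished) — origin is local, hence Rejected.
(origin=local, brand=Delt, rating=1, status=refurbished) — origin is local, hence Rejected.
(origin=local, brand=Axo, rating=1, status=new) — origin is local, hence Rejected.

Accepted, Rejected, Rejected, Rejected, Rejected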